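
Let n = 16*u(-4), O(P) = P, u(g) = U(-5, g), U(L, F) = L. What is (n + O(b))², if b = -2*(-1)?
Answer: 6084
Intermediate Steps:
u(g) = -5
b = 2
n = -80 (n = 16*(-5) = -80)
(n + O(b))² = (-80 + 2)² = (-78)² = 6084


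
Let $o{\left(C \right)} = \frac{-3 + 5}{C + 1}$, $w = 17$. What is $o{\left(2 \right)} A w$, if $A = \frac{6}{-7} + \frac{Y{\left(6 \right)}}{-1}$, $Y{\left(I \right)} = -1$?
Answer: $\frac{34}{21} \approx 1.619$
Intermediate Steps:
$o{\left(C \right)} = \frac{2}{1 + C}$
$A = \frac{1}{7}$ ($A = \frac{6}{-7} - \frac{1}{-1} = 6 \left(- \frac{1}{7}\right) - -1 = - \frac{6}{7} + 1 = \frac{1}{7} \approx 0.14286$)
$o{\left(2 \right)} A w = \frac{2}{1 + 2} \cdot \frac{1}{7} \cdot 17 = \frac{2}{3} \cdot \frac{1}{7} \cdot 17 = \frac{2}{21} \cdot 17 = \frac{34}{21}$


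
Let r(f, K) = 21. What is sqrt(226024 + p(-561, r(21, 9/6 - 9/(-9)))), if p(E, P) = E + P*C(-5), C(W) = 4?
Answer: 7*sqrt(4603) ≈ 474.92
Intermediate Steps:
p(E, P) = E + 4*P (p(E, P) = E + P*4 = E + 4*P)
sqrt(226024 + p(-561, r(21, 9/6 - 9/(-9)))) = sqrt(226024 + (-561 + 4*21)) = sqrt(226024 + (-561 + 84)) = sqrt(226024 - 477) = sqrt(225547) = 7*sqrt(4603)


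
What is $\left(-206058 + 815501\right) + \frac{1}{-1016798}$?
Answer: $\frac{619680423513}{1016798} \approx 6.0944 \cdot 10^{5}$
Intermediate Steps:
$\left(-206058 + 815501\right) + \frac{1}{-1016798} = 609443 - \frac{1}{1016798} = \frac{619680423513}{1016798}$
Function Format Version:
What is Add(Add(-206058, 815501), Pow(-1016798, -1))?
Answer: Rational(619680423513, 1016798) ≈ 6.0944e+5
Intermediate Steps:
Add(Add(-206058, 815501), Pow(-1016798, -1)) = Add(609443, Rational(-1, 1016798)) = Rational(619680423513, 1016798)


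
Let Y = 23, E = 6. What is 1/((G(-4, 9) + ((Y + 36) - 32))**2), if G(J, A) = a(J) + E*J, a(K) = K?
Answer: 1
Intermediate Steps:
G(J, A) = 7*J (G(J, A) = J + 6*J = 7*J)
1/((G(-4, 9) + ((Y + 36) - 32))**2) = 1/((7*(-4) + ((23 + 36) - 32))**2) = 1/((-28 + (59 - 32))**2) = 1/((-28 + 27)**2) = 1/((-1)**2) = 1/1 = 1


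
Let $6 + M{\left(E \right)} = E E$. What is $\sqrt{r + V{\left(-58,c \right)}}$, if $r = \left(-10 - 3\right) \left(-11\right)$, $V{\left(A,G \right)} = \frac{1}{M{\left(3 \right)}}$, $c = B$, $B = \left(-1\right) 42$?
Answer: $\frac{\sqrt{1290}}{3} \approx 11.972$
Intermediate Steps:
$B = -42$
$M{\left(E \right)} = -6 + E^{2}$ ($M{\left(E \right)} = -6 + E E = -6 + E^{2}$)
$c = -42$
$V{\left(A,G \right)} = \frac{1}{3}$ ($V{\left(A,G \right)} = \frac{1}{-6 + 3^{2}} = \frac{1}{-6 + 9} = \frac{1}{3}$)
$r = 143$ ($r = \left(-13\right) \left(-11\right) = 143$)
$\sqrt{r + V{\left(-58,c \right)}} = \sqrt{143 + \frac{1}{3}} = \sqrt{\frac{430}{3}} = \frac{\sqrt{1290}}{3}$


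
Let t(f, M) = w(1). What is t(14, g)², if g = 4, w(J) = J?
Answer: 1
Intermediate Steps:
t(f, M) = 1
t(14, g)² = 1² = 1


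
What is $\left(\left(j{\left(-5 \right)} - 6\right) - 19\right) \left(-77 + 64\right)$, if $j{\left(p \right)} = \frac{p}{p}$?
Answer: $312$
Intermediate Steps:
$j{\left(p \right)} = 1$
$\left(\left(j{\left(-5 \right)} - 6\right) - 19\right) \left(-77 + 64\right) = \left(\left(1 - 6\right) - 19\right) \left(-77 + 64\right) = \left(\left(1 - 6\right) - 19\right) \left(-13\right) = \left(-5 - 19\right) \left(-13\right) = \left(-24\right) \left(-13\right) = 312$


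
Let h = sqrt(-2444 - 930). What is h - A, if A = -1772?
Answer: 1772 + I*sqrt(3374) ≈ 1772.0 + 58.086*I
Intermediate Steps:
h = I*sqrt(3374) (h = sqrt(-3374) = I*sqrt(3374) ≈ 58.086*I)
h - A = I*sqrt(3374) - 1*(-1772) = I*sqrt(3374) + 1772 = 1772 + I*sqrt(3374)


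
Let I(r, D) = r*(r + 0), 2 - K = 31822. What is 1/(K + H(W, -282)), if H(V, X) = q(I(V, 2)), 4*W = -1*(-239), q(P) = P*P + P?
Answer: 256/3255576657 ≈ 7.8634e-8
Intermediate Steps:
K = -31820 (K = 2 - 1*31822 = 2 - 31822 = -31820)
I(r, D) = r**2 (I(r, D) = r*r = r**2)
q(P) = P + P**2 (q(P) = P**2 + P = P + P**2)
W = 239/4 (W = (-1*(-239))/4 = (1/4)*239 = 239/4 ≈ 59.750)
H(V, X) = V**2*(1 + V**2)
1/(K + H(W, -282)) = 1/(-31820 + ((239/4)**2 + (239/4)**4)) = 1/(-31820 + (57121/16 + 3262808641/256)) = 1/(-31820 + 3263722577/256) = 1/(3255576657/256) = 256/3255576657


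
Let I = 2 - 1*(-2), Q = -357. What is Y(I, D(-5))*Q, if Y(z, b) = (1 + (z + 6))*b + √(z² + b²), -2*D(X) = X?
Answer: -19635/2 - 357*√89/2 ≈ -11501.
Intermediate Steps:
D(X) = -X/2
I = 4 (I = 2 + 2 = 4)
Y(z, b) = √(b² + z²) + b*(7 + z) (Y(z, b) = (1 + (6 + z))*b + √(b² + z²) = (7 + z)*b + √(b² + z²) = b*(7 + z) + √(b² + z²) = √(b² + z²) + b*(7 + z))
Y(I, D(-5))*Q = (√((-½*(-5))² + 4²) + 7*(-½*(-5)) - ½*(-5)*4)*(-357) = (√((5/2)² + 16) + 7*(5/2) + (5/2)*4)*(-357) = (√(25/4 + 16) + 35/2 + 10)*(-357) = (√(89/4) + 35/2 + 10)*(-357) = (√89/2 + 35/2 + 10)*(-357) = (55/2 + √89/2)*(-357) = -19635/2 - 357*√89/2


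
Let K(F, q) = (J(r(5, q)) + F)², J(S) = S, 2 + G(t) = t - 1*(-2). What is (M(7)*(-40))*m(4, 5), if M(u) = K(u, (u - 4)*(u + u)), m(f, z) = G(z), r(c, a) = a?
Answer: -480200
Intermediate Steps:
G(t) = t (G(t) = -2 + (t - 1*(-2)) = -2 + (t + 2) = -2 + (2 + t) = t)
m(f, z) = z
K(F, q) = (F + q)² (K(F, q) = (q + F)² = (F + q)²)
M(u) = (u + 2*u*(-4 + u))² (M(u) = (u + (u - 4)*(u + u))² = (u + (-4 + u)*(2*u))² = (u + 2*u*(-4 + u))²)
(M(7)*(-40))*m(4, 5) = ((7²*(-7 + 2*7)²)*(-40))*5 = ((49*(-7 + 14)²)*(-40))*5 = ((49*7²)*(-40))*5 = ((49*49)*(-40))*5 = (2401*(-40))*5 = -96040*5 = -480200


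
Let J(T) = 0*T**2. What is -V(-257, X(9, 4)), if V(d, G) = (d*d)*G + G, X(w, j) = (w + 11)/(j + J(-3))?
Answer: -330250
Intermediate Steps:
J(T) = 0
X(w, j) = (11 + w)/j (X(w, j) = (w + 11)/(j + 0) = (11 + w)/j)
V(d, G) = G + G*d**2 (V(d, G) = d**2*G + G = G*d**2 + G = G + G*d**2)
-V(-257, X(9, 4)) = -(11 + 9)/4*(1 + (-257)**2) = -(1/4)*20*(1 + 66049) = -5*66050 = -1*330250 = -330250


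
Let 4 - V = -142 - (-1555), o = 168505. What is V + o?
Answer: 167096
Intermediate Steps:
V = -1409 (V = 4 - (-142 - (-1555)) = 4 - (-142 - 311*(-5)) = 4 - (-142 + 1555) = 4 - 1*1413 = 4 - 1413 = -1409)
V + o = -1409 + 168505 = 167096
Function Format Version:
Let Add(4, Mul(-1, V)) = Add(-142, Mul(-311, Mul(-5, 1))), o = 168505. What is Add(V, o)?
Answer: 167096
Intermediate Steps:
V = -1409 (V = Add(4, Mul(-1, Add(-142, Mul(-311, Mul(-5, 1))))) = Add(4, Mul(-1, Add(-142, Mul(-311, -5)))) = Add(4, Mul(-1, Add(-142, 1555))) = Add(4, Mul(-1, 1413)) = Add(4, -1413) = -1409)
Add(V, o) = Add(-1409, 168505) = 167096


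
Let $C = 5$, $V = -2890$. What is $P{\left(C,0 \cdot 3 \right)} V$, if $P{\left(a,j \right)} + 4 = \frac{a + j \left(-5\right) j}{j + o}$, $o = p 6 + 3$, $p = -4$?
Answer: $\frac{257210}{21} \approx 12248.0$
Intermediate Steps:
$o = -21$ ($o = \left(-4\right) 6 + 3 = -24 + 3 = -21$)
$P{\left(a,j \right)} = -4 + \frac{a - 5 j^{2}}{-21 + j}$ ($P{\left(a,j \right)} = -4 + \frac{a + j \left(-5\right) j}{j - 21} = -4 + \frac{a + - 5 j j}{-21 + j} = -4 + \frac{a - 5 j^{2}}{-21 + j}$)
$P{\left(C,0 \cdot 3 \right)} V = \frac{84 + 5 - 5 \left(0 \cdot 3\right)^{2} - 4 \cdot 0 \cdot 3}{-21 + 0 \cdot 3} \left(-2890\right) = \frac{84 + 5 - 5 \cdot 0^{2} - 0}{-21 + 0} \left(-2890\right) = \frac{84 + 5 - 0 + 0}{-21} \left(-2890\right) = - \frac{84 + 5 + 0 + 0}{21} \left(-2890\right) = \left(- \frac{1}{21}\right) 89 \left(-2890\right) = \left(- \frac{89}{21}\right) \left(-2890\right) = \frac{257210}{21}$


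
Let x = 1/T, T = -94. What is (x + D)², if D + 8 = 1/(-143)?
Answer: 11615019529/180687364 ≈ 64.282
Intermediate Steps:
x = -1/94 (x = 1/(-94) = -1/94 ≈ -0.010638)
D = -1145/143 (D = -8 + 1/(-143) = -8 - 1/143 = -1145/143 ≈ -8.0070)
(x + D)² = (-1/94 - 1145/143)² = (-107773/13442)² = 11615019529/180687364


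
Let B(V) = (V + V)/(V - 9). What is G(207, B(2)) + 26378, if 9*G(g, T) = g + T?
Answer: 1663259/63 ≈ 26401.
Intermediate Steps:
B(V) = 2*V/(-9 + V) (B(V) = (2*V)/(-9 + V) = 2*V/(-9 + V))
G(g, T) = T/9 + g/9 (G(g, T) = (g + T)/9 = (T + g)/9 = T/9 + g/9)
G(207, B(2)) + 26378 = ((2*2/(-9 + 2))/9 + (1/9)*207) + 26378 = ((2*2/(-7))/9 + 23) + 26378 = ((2*2*(-1/7))/9 + 23) + 26378 = ((1/9)*(-4/7) + 23) + 26378 = (-4/63 + 23) + 26378 = 1445/63 + 26378 = 1663259/63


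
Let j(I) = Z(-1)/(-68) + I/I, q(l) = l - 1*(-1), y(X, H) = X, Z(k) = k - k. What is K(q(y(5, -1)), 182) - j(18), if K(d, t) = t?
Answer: 181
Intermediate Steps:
Z(k) = 0
q(l) = 1 + l (q(l) = l + 1 = 1 + l)
j(I) = 1 (j(I) = 0/(-68) + I/I = 0*(-1/68) + 1 = 0 + 1 = 1)
K(q(y(5, -1)), 182) - j(18) = 182 - 1*1 = 182 - 1 = 181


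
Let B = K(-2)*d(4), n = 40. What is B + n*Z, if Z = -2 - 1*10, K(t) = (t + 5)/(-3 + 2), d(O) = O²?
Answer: -528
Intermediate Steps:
K(t) = -5 - t (K(t) = (5 + t)/(-1) = (5 + t)*(-1) = -5 - t)
B = -48 (B = (-5 - 1*(-2))*4² = (-5 + 2)*16 = -3*16 = -48)
Z = -12 (Z = -2 - 10 = -12)
B + n*Z = -48 + 40*(-12) = -48 - 480 = -528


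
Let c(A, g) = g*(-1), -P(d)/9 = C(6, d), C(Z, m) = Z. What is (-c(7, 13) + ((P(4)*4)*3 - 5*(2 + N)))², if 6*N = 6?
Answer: 422500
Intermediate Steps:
P(d) = -54 (P(d) = -9*6 = -54)
N = 1 (N = (⅙)*6 = 1)
c(A, g) = -g
(-c(7, 13) + ((P(4)*4)*3 - 5*(2 + N)))² = (-(-1)*13 + (-54*4*3 - 5*(2 + 1)))² = (-1*(-13) + (-216*3 - 5*3))² = (13 + (-648 - 1*15))² = (13 + (-648 - 15))² = (13 - 663)² = (-650)² = 422500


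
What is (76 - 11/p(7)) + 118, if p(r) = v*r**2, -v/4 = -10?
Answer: 380229/1960 ≈ 193.99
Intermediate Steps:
v = 40 (v = -4*(-10) = 40)
p(r) = 40*r**2
(76 - 11/p(7)) + 118 = (76 - 11/(40*7**2)) + 118 = (76 - 11/(40*49)) + 118 = (76 - 11/1960) + 118 = 148949/1960 + 118 = 380229/1960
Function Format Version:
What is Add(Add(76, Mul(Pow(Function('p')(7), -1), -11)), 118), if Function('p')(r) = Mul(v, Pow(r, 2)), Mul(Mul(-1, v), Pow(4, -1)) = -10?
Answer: Rational(380229, 1960) ≈ 193.99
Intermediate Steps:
v = 40 (v = Mul(-4, -10) = 40)
Function('p')(r) = Mul(40, Pow(r, 2))
Add(Add(76, Mul(Pow(Function('p')(7), -1), -11)), 118) = Add(Add(76, Mul(Pow(Mul(40, Pow(7, 2)), -1), -11)), 118) = Add(Add(76, Mul(Pow(Mul(40, 49), -1), -11)), 118) = Add(Add(76, Mul(Pow(1960, -1), -11)), 118) = Add(Add(76, Mul(Rational(1, 1960), -11)), 118) = Add(Add(76, Rational(-11, 1960)), 118) = Add(Rational(148949, 1960), 118) = Rational(380229, 1960)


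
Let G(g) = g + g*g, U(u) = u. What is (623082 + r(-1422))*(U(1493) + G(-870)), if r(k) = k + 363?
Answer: 471196729029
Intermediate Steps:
r(k) = 363 + k
G(g) = g + g²
(623082 + r(-1422))*(U(1493) + G(-870)) = (623082 + (363 - 1422))*(1493 - 870*(1 - 870)) = (623082 - 1059)*(1493 - 870*(-869)) = 622023*(1493 + 756030) = 622023*757523 = 471196729029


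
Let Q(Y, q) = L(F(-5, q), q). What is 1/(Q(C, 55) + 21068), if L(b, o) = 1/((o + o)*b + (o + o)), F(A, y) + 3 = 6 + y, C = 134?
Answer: 6490/136731321 ≈ 4.7465e-5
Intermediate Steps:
F(A, y) = 3 + y (F(A, y) = -3 + (6 + y) = 3 + y)
L(b, o) = 1/(2*o + 2*b*o) (L(b, o) = 1/((2*o)*b + 2*o) = 1/(2*b*o + 2*o) = 1/(2*o + 2*b*o))
Q(Y, q) = 1/(2*q*(4 + q)) (Q(Y, q) = 1/(2*q*(1 + (3 + q))) = 1/(2*q*(4 + q)))
1/(Q(C, 55) + 21068) = 1/((½)/(55*(4 + 55)) + 21068) = 1/((½)*(1/55)/59 + 21068) = 1/((½)*(1/55)*(1/59) + 21068) = 1/(1/6490 + 21068) = 1/(136731321/6490) = 6490/136731321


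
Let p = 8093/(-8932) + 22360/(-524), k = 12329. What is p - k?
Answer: -14477054331/1170092 ≈ -12373.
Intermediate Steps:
p = -50990063/1170092 (p = 8093*(-1/8932) + 22360*(-1/524) = -8093/8932 - 5590/131 = -50990063/1170092 ≈ -43.578)
p - k = -50990063/1170092 - 1*12329 = -50990063/1170092 - 12329 = -14477054331/1170092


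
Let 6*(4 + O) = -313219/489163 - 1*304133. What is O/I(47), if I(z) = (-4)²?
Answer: -24797110635/7826608 ≈ -3168.3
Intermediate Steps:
O = -24797110635/489163 (O = -4 + (-313219/489163 - 1*304133)/6 = -4 + (-313219*1/489163 - 304133)/6 = -4 + (-313219/489163 - 304133)/6 = -4 + (⅙)*(-148770923898/489163) = -4 - 24795153983/489163 = -24797110635/489163 ≈ -50693.)
I(z) = 16
O/I(47) = -24797110635/489163/16 = -24797110635/489163*1/16 = -24797110635/7826608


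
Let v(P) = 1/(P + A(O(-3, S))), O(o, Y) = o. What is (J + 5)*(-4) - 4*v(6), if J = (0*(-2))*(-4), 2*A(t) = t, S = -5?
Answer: -188/9 ≈ -20.889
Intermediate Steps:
A(t) = t/2
J = 0 (J = 0*(-4) = 0)
v(P) = 1/(-3/2 + P) (v(P) = 1/(P + (1/2)*(-3)) = 1/(P - 3/2) = 1/(-3/2 + P))
(J + 5)*(-4) - 4*v(6) = (0 + 5)*(-4) - 8/(-3 + 2*6) = 5*(-4) - 8/(-3 + 12) = -20 - 8/9 = -188/9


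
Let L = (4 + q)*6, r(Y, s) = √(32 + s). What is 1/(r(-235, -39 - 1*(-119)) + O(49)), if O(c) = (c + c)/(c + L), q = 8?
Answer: -847/116442 + 14641*√7/407547 ≈ 0.087774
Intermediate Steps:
L = 72 (L = (4 + 8)*6 = 12*6 = 72)
O(c) = 2*c/(72 + c) (O(c) = (c + c)/(c + 72) = (2*c)/(72 + c) = 2*c/(72 + c))
1/(r(-235, -39 - 1*(-119)) + O(49)) = 1/(√(32 + (-39 - 1*(-119))) + 2*49/(72 + 49)) = 1/(√(32 + (-39 + 119)) + 2*49/121) = 1/(√(32 + 80) + 2*49*(1/121)) = 1/(√112 + 98/121) = 1/(4*√7 + 98/121) = 1/(98/121 + 4*√7)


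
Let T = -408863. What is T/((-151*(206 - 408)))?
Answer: -408863/30502 ≈ -13.404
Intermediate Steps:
T/((-151*(206 - 408))) = -408863*(-1/(151*(206 - 408))) = -408863/((-151*(-202))) = -408863/30502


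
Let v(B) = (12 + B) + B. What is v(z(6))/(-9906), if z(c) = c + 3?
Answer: -5/1651 ≈ -0.0030285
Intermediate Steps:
z(c) = 3 + c
v(B) = 12 + 2*B
v(z(6))/(-9906) = (12 + 2*(3 + 6))/(-9906) = (12 + 2*9)*(-1/9906) = (12 + 18)*(-1/9906) = 30*(-1/9906) = -5/1651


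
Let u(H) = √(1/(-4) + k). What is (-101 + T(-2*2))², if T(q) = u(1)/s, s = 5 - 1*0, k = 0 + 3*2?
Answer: (1010 - √23)²/100 ≈ 10104.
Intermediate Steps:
k = 6 (k = 0 + 6 = 6)
u(H) = √23/2 (u(H) = √(1/(-4) + 6) = √(-¼ + 6) = √(23/4) = √23/2)
s = 5 (s = 5 + 0 = 5)
T(q) = √23/10 (T(q) = (√23/2)/5 = (√23/2)*(⅕) = √23/10)
(-101 + T(-2*2))² = (-101 + √23/10)²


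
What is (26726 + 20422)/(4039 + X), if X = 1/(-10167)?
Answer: 119838429/10266128 ≈ 11.673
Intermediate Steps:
X = -1/10167 ≈ -9.8357e-5
(26726 + 20422)/(4039 + X) = (26726 + 20422)/(4039 - 1/10167) = 47148/(41064512/10167) = 47148*(10167/41064512) = 119838429/10266128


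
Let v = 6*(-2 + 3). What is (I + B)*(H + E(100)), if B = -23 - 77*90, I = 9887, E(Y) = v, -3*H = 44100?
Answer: -43112196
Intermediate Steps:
v = 6 (v = 6*1 = 6)
H = -14700 (H = -1/3*44100 = -14700)
E(Y) = 6
B = -6953 (B = -23 - 6930 = -6953)
(I + B)*(H + E(100)) = (9887 - 6953)*(-14700 + 6) = 2934*(-14694) = -43112196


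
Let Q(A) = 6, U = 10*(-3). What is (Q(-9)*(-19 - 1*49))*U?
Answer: 12240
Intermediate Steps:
U = -30
(Q(-9)*(-19 - 1*49))*U = (6*(-19 - 1*49))*(-30) = (6*(-19 - 49))*(-30) = (6*(-68))*(-30) = -408*(-30) = 12240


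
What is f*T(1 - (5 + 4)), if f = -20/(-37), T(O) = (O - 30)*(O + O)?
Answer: 12160/37 ≈ 328.65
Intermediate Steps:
T(O) = 2*O*(-30 + O) (T(O) = (-30 + O)*(2*O) = 2*O*(-30 + O))
f = 20/37 (f = -20*(-1/37) = 20/37 ≈ 0.54054)
f*T(1 - (5 + 4)) = 20*(2*(1 - (5 + 4))*(-30 + (1 - (5 + 4))))/37 = 20*(2*(1 - 1*9)*(-30 + (1 - 1*9)))/37 = 20*(2*(1 - 9)*(-30 + (1 - 9)))/37 = 20*(2*(-8)*(-30 - 8))/37 = 20*(2*(-8)*(-38))/37 = (20/37)*608 = 12160/37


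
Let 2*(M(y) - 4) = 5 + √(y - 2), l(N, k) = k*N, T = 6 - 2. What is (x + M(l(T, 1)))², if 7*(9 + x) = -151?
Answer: 113667/196 - 337*√2/14 ≈ 545.89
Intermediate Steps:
T = 4
l(N, k) = N*k
x = -214/7 (x = -9 + (⅐)*(-151) = -9 - 151/7 = -214/7 ≈ -30.571)
M(y) = 13/2 + √(-2 + y)/2 (M(y) = 4 + (5 + √(y - 2))/2 = 4 + (5 + √(-2 + y))/2 = 4 + (5/2 + √(-2 + y)/2) = 13/2 + √(-2 + y)/2)
(x + M(l(T, 1)))² = (-214/7 + (13/2 + √(-2 + 4*1)/2))² = (-214/7 + (13/2 + √(-2 + 4)/2))² = (-214/7 + (13/2 + √2/2))² = (-337/14 + √2/2)²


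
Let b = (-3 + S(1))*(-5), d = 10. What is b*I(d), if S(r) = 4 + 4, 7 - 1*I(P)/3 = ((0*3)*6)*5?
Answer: -525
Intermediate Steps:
I(P) = 21 (I(P) = 21 - 3*(0*3)*6*5 = 21 - 3*0*6*5 = 21 - 0*5 = 21 - 3*0 = 21 + 0 = 21)
S(r) = 8
b = -25 (b = (-3 + 8)*(-5) = 5*(-5) = -25)
b*I(d) = -25*21 = -525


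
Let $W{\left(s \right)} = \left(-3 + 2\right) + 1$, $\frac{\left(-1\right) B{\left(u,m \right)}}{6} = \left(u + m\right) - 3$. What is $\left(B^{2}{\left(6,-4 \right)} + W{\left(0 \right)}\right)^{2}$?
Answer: $1296$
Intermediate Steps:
$B{\left(u,m \right)} = 18 - 6 m - 6 u$ ($B{\left(u,m \right)} = - 6 \left(\left(u + m\right) - 3\right) = - 6 \left(\left(m + u\right) - 3\right) = - 6 \left(-3 + m + u\right) = 18 - 6 m - 6 u$)
$W{\left(s \right)} = 0$ ($W{\left(s \right)} = -1 + 1 = 0$)
$\left(B^{2}{\left(6,-4 \right)} + W{\left(0 \right)}\right)^{2} = \left(\left(18 - -24 - 36\right)^{2} + 0\right)^{2} = \left(\left(18 + 24 - 36\right)^{2} + 0\right)^{2} = \left(6^{2} + 0\right)^{2} = \left(36 + 0\right)^{2} = 36^{2} = 1296$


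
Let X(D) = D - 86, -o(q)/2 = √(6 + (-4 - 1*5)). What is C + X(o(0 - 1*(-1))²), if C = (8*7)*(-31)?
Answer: -1834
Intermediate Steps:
o(q) = -2*I*√3 (o(q) = -2*√(6 + (-4 - 1*5)) = -2*√(6 + (-4 - 5)) = -2*√(6 - 9) = -2*I*√3)
X(D) = -86 + D
C = -1736 (C = 56*(-31) = -1736)
C + X(o(0 - 1*(-1))²) = -1736 + (-86 + (-2*I*√3)²) = -1736 + (-86 - 12) = -1736 - 98 = -1834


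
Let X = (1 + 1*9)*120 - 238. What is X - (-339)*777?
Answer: 264365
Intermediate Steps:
X = 962 (X = (1 + 9)*120 - 238 = 10*120 - 238 = 1200 - 238 = 962)
X - (-339)*777 = 962 - (-339)*777 = 962 - 1*(-263403) = 962 + 263403 = 264365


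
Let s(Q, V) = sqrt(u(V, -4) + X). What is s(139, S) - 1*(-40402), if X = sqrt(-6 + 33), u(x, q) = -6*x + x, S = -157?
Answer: 40402 + sqrt(785 + 3*sqrt(3)) ≈ 40430.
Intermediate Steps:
u(x, q) = -5*x
X = 3*sqrt(3) (X = sqrt(27) = 3*sqrt(3) ≈ 5.1962)
s(Q, V) = sqrt(-5*V + 3*sqrt(3))
s(139, S) - 1*(-40402) = sqrt(-5*(-157) + 3*sqrt(3)) - 1*(-40402) = sqrt(785 + 3*sqrt(3)) + 40402 = 40402 + sqrt(785 + 3*sqrt(3))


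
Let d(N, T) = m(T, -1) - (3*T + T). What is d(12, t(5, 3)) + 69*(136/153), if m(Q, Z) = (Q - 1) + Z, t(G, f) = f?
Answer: 151/3 ≈ 50.333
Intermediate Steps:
m(Q, Z) = -1 + Q + Z (m(Q, Z) = (-1 + Q) + Z = -1 + Q + Z)
d(N, T) = -2 - 3*T (d(N, T) = (-1 + T - 1) - (3*T + T) = (-2 + T) - 4*T = -2 - 3*T)
d(12, t(5, 3)) + 69*(136/153) = (-2 - 3*3) + 69*(136/153) = (-2 - 9) + 69*(136*(1/153)) = -11 + 69*(8/9) = -11 + 184/3 = 151/3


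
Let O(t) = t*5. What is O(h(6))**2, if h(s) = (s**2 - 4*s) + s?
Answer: 8100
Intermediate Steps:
h(s) = s**2 - 3*s
O(t) = 5*t
O(h(6))**2 = (5*(6*(-3 + 6)))**2 = (5*(6*3))**2 = (5*18)**2 = 90**2 = 8100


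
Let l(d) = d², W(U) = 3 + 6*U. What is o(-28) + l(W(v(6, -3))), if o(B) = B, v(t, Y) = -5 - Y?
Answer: 53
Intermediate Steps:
o(-28) + l(W(v(6, -3))) = -28 + (3 + 6*(-5 - 1*(-3)))² = -28 + (3 + 6*(-5 + 3))² = -28 + (3 + 6*(-2))² = -28 + (3 - 12)² = -28 + (-9)² = -28 + 81 = 53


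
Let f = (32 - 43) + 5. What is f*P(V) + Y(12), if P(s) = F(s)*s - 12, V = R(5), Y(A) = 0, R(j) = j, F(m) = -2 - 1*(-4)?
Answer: 12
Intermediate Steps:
F(m) = 2 (F(m) = -2 + 4 = 2)
V = 5
f = -6 (f = -11 + 5 = -6)
P(s) = -12 + 2*s (P(s) = 2*s - 12 = -12 + 2*s)
f*P(V) + Y(12) = -6*(-12 + 2*5) + 0 = -6*(-12 + 10) + 0 = -6*(-2) + 0 = 12 + 0 = 12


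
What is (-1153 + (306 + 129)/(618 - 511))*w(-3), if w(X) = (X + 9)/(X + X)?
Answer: 122936/107 ≈ 1148.9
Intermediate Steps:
w(X) = (9 + X)/(2*X) (w(X) = (9 + X)/((2*X)) = (9 + X)*(1/(2*X)) = (9 + X)/(2*X))
(-1153 + (306 + 129)/(618 - 511))*w(-3) = (-1153 + (306 + 129)/(618 - 511))*((1/2)*(9 - 3)/(-3)) = (-1153 + 435/107)*((1/2)*(-1/3)*6) = (-1153 + 435*(1/107))*(-1) = (-1153 + 435/107)*(-1) = -122936/107*(-1) = 122936/107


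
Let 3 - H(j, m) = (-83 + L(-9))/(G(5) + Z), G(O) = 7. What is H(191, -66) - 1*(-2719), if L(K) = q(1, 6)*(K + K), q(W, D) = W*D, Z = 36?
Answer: 117237/43 ≈ 2726.4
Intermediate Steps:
q(W, D) = D*W
L(K) = 12*K (L(K) = (6*1)*(K + K) = 6*(2*K) = 12*K)
H(j, m) = 320/43 (H(j, m) = 3 - (-83 + 12*(-9))/(7 + 36) = 3 - (-83 - 108)/43 = 3 - (-191)/43 = 3 - 1*(-191/43) = 3 + 191/43 = 320/43)
H(191, -66) - 1*(-2719) = 320/43 - 1*(-2719) = 320/43 + 2719 = 117237/43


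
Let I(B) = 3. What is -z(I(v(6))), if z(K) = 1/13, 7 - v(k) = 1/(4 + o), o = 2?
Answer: -1/13 ≈ -0.076923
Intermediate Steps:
v(k) = 41/6 (v(k) = 7 - 1/(4 + 2) = 7 - 1/6 = 41/6)
z(K) = 1/13
-z(I(v(6))) = -1*1/13 = -1/13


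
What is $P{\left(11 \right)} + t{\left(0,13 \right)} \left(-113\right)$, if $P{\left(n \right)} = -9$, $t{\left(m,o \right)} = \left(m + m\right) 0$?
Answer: $-9$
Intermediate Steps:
$t{\left(m,o \right)} = 0$ ($t{\left(m,o \right)} = 2 m 0 = 0$)
$P{\left(11 \right)} + t{\left(0,13 \right)} \left(-113\right) = -9 + 0 \left(-113\right) = -9 + 0 = -9$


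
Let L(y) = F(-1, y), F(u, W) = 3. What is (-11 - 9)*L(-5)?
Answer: -60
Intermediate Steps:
L(y) = 3
(-11 - 9)*L(-5) = (-11 - 9)*3 = -20*3 = -60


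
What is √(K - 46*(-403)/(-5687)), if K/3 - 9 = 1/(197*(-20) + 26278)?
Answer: √351815956241466/3849582 ≈ 4.8724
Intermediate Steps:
K = 201043/7446 (K = 27 + 3/(197*(-20) + 26278) = 27 + 3/(-3940 + 26278) = 27 + 3/22338 = 27 + 3*(1/22338) = 27 + 1/7446 = 201043/7446 ≈ 27.000)
√(K - 46*(-403)/(-5687)) = √(201043/7446 - 46*(-403)/(-5687)) = √(201043/7446 + 18538*(-1/5687)) = √(201043/7446 - 18538/5687) = √(1005297593/42345402) = √351815956241466/3849582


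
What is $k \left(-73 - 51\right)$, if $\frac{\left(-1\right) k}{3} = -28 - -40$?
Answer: $4464$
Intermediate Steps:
$k = -36$ ($k = - 3 \left(-28 - -40\right) = - 3 \left(-28 + 40\right) = \left(-3\right) 12 = -36$)
$k \left(-73 - 51\right) = - 36 \left(-73 - 51\right) = \left(-36\right) \left(-124\right) = 4464$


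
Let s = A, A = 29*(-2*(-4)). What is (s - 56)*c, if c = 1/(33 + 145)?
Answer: 88/89 ≈ 0.98876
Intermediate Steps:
A = 232 (A = 29*8 = 232)
s = 232
c = 1/178 ≈ 0.0056180
(s - 56)*c = (232 - 56)*(1/178) = 176*(1/178) = 88/89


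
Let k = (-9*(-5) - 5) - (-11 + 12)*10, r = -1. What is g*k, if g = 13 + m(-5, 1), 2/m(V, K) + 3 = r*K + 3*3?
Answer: 402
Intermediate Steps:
m(V, K) = 2/(6 - K) (m(V, K) = 2/(-3 + (-K + 3*3)) = 2/(-3 + (-K + 9)) = 2/(-3 + (9 - K)) = 2/(6 - K))
g = 67/5 (g = 13 + 2/(6 - 1*1) = 13 + 2/(6 - 1) = 13 + 2/5 = 67/5 ≈ 13.400)
k = 30 (k = (45 - 5) - 10 = 40 - 1*10 = 40 - 10 = 30)
g*k = (67/5)*30 = 402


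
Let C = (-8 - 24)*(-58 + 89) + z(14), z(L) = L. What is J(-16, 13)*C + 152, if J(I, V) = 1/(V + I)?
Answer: 478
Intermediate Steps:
J(I, V) = 1/(I + V)
C = -978 (C = (-8 - 24)*(-58 + 89) + 14 = -32*31 + 14 = -992 + 14 = -978)
J(-16, 13)*C + 152 = -978/(-16 + 13) + 152 = -978/(-3) + 152 = -⅓*(-978) + 152 = 326 + 152 = 478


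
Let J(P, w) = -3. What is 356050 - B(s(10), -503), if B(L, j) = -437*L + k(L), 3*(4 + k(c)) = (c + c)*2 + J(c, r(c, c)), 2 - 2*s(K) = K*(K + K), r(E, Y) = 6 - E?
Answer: 312924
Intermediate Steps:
s(K) = 1 - K² (s(K) = 1 - K*(K + K)/2 = 1 - K*2*K/2 = 1 - K²)
k(c) = -5 + 4*c/3 (k(c) = -4 + ((c + c)*2 - 3)/3 = -4 + ((2*c)*2 - 3)/3 = -4 + (4*c - 3)/3 = -4 + (-3 + 4*c)/3 = -4 + (-1 + 4*c/3) = -5 + 4*c/3)
B(L, j) = -5 - 1307*L/3 (B(L, j) = -437*L + (-5 + 4*L/3) = -5 - 1307*L/3)
356050 - B(s(10), -503) = 356050 - (-5 - 1307*(1 - 1*10²)/3) = 356050 - (-5 - 1307*(1 - 1*100)/3) = 356050 - (-5 - 1307*(1 - 100)/3) = 356050 - (-5 - 1307/3*(-99)) = 356050 - (-5 + 43131) = 356050 - 1*43126 = 356050 - 43126 = 312924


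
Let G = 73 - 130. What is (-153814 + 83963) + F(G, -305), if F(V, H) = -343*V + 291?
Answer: -50009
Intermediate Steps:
G = -57
F(V, H) = 291 - 343*V
(-153814 + 83963) + F(G, -305) = (-153814 + 83963) + (291 - 343*(-57)) = -69851 + (291 + 19551) = -69851 + 19842 = -50009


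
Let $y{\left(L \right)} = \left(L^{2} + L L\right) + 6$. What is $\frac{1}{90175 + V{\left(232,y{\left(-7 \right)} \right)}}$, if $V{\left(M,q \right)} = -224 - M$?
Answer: $\frac{1}{89719} \approx 1.1146 \cdot 10^{-5}$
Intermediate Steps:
$y{\left(L \right)} = 6 + 2 L^{2}$ ($y{\left(L \right)} = \left(L^{2} + L^{2}\right) + 6 = 2 L^{2} + 6 = 6 + 2 L^{2}$)
$\frac{1}{90175 + V{\left(232,y{\left(-7 \right)} \right)}} = \frac{1}{90175 - 456} = \frac{1}{89719}$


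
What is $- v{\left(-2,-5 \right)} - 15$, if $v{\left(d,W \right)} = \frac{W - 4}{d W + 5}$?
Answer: $- \frac{72}{5} \approx -14.4$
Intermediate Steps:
$v{\left(d,W \right)} = \frac{-4 + W}{5 + W d}$ ($v{\left(d,W \right)} = \frac{-4 + W}{W d + 5} = \frac{-4 + W}{5 + W d}$)
$- v{\left(-2,-5 \right)} - 15 = - \frac{-4 - 5}{5 - -10} - 15 = - \frac{-9}{5 + 10} - 15 = - \frac{-9}{15} - 15 = \left(-1\right) \left(- \frac{3}{5}\right) - 15 = \frac{3}{5} - 15 = - \frac{72}{5}$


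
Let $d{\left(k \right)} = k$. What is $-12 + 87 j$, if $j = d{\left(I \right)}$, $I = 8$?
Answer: $684$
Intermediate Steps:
$j = 8$
$-12 + 87 j = -12 + 87 \cdot 8 = -12 + 696 = 684$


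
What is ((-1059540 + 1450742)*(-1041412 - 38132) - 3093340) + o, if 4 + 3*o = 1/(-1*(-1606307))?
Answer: -2035140524033804215/4818921 ≈ -4.2232e+11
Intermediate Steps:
o = -6425227/4818921 (o = -4/3 + 1/(3*((-1*(-1606307)))) = -4/3 + (⅓)/1606307 = -4/3 + (⅓)*(1/1606307) = -4/3 + 1/4818921 = -6425227/4818921 ≈ -1.3333)
((-1059540 + 1450742)*(-1041412 - 38132) - 3093340) + o = ((-1059540 + 1450742)*(-1041412 - 38132) - 3093340) - 6425227/4818921 = (391202*(-1079544) - 3093340) - 6425227/4818921 = (-422319771888 - 3093340) - 6425227/4818921 = -422322865228 - 6425227/4818921 = -2035140524033804215/4818921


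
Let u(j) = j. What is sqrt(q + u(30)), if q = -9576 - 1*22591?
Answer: I*sqrt(32137) ≈ 179.27*I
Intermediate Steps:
q = -32167 (q = -9576 - 22591 = -32167)
sqrt(q + u(30)) = sqrt(-32167 + 30) = sqrt(-32137) = I*sqrt(32137)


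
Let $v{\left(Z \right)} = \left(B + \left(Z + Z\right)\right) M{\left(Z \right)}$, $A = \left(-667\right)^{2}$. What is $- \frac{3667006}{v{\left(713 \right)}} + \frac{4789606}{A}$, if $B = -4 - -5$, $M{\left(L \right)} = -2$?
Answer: $\frac{822540083929}{634856603} \approx 1295.6$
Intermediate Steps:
$B = 1$ ($B = -4 + 5 = 1$)
$A = 444889$
$v{\left(Z \right)} = -2 - 4 Z$ ($v{\left(Z \right)} = \left(1 + \left(Z + Z\right)\right) \left(-2\right) = \left(1 + 2 Z\right) \left(-2\right) = -2 - 4 Z$)
$- \frac{3667006}{v{\left(713 \right)}} + \frac{4789606}{A} = - \frac{3667006}{-2 - 2852} + \frac{4789606}{444889} = - \frac{3667006}{-2 - 2852} + 4789606 \cdot \frac{1}{444889} = - \frac{3667006}{-2854} + \frac{4789606}{444889} = \left(-3667006\right) \left(- \frac{1}{2854}\right) + \frac{4789606}{444889} = \frac{1833503}{1427} + \frac{4789606}{444889} = \frac{822540083929}{634856603}$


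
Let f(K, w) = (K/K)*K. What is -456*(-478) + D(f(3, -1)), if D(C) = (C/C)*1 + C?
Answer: 217972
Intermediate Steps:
f(K, w) = K (f(K, w) = 1*K = K)
D(C) = 1 + C (D(C) = 1*1 + C = 1 + C)
-456*(-478) + D(f(3, -1)) = -456*(-478) + (1 + 3) = 217968 + 4 = 217972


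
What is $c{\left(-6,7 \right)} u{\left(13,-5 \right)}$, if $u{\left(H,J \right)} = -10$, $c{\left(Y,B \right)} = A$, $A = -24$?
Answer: $240$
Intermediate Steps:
$c{\left(Y,B \right)} = -24$
$c{\left(-6,7 \right)} u{\left(13,-5 \right)} = \left(-24\right) \left(-10\right) = 240$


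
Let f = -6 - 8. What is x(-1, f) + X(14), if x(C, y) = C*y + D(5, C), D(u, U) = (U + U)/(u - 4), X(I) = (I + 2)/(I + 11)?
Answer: 316/25 ≈ 12.640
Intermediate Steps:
X(I) = (2 + I)/(11 + I)
f = -14
D(u, U) = 2*U/(-4 + u) (D(u, U) = (2*U)/(-4 + u) = 2*U/(-4 + u))
x(C, y) = 2*C + C*y (x(C, y) = C*y + 2*C/(-4 + 5) = C*y + 2*C/1 = C*y + 2*C*1 = C*y + 2*C = 2*C + C*y)
x(-1, f) + X(14) = -(2 - 14) + (2 + 14)/(11 + 14) = -1*(-12) + 16/25 = 12 + (1/25)*16 = 12 + 16/25 = 316/25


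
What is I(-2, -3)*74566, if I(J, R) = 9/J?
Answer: -335547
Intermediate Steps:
I(-2, -3)*74566 = (9/(-2))*74566 = (9*(-½))*74566 = -9/2*74566 = -335547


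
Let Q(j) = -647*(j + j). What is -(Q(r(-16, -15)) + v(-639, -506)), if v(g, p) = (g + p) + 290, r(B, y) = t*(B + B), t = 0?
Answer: 855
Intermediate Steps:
r(B, y) = 0 (r(B, y) = 0*(B + B) = 0*(2*B) = 0)
Q(j) = -1294*j
v(g, p) = 290 + g + p
-(Q(r(-16, -15)) + v(-639, -506)) = -(-1294*0 + (290 - 639 - 506)) = -(0 - 855) = -1*(-855) = 855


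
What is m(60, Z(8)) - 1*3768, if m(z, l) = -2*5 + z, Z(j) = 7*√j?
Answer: -3718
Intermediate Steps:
m(z, l) = -10 + z
m(60, Z(8)) - 1*3768 = (-10 + 60) - 1*3768 = 50 - 3768 = -3718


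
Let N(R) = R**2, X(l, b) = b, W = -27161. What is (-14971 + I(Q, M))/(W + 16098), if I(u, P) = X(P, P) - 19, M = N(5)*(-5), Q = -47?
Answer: 15115/11063 ≈ 1.3663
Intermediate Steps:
M = -125 (M = 5**2*(-5) = 25*(-5) = -125)
I(u, P) = -19 + P (I(u, P) = P - 19 = -19 + P)
(-14971 + I(Q, M))/(W + 16098) = (-14971 + (-19 - 125))/(-27161 + 16098) = (-14971 - 144)/(-11063) = -15115*(-1/11063) = 15115/11063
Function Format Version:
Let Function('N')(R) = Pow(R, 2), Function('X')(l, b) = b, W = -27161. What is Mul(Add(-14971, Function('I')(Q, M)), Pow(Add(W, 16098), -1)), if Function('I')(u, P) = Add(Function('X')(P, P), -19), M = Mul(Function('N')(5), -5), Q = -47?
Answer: Rational(15115, 11063) ≈ 1.3663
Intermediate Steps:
M = -125 (M = Mul(Pow(5, 2), -5) = Mul(25, -5) = -125)
Function('I')(u, P) = Add(-19, P) (Function('I')(u, P) = Add(P, -19) = Add(-19, P))
Mul(Add(-14971, Function('I')(Q, M)), Pow(Add(W, 16098), -1)) = Mul(Add(-14971, Add(-19, -125)), Pow(Add(-27161, 16098), -1)) = Mul(Add(-14971, -144), Pow(-11063, -1)) = Mul(-15115, Rational(-1, 11063)) = Rational(15115, 11063)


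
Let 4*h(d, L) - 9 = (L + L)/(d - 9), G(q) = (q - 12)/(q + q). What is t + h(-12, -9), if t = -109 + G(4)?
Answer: -3011/28 ≈ -107.54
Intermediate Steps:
G(q) = (-12 + q)/(2*q) (G(q) = (-12 + q)/((2*q)) = (-12 + q)*(1/(2*q)) = (-12 + q)/(2*q))
h(d, L) = 9/4 + L/(2*(-9 + d)) (h(d, L) = 9/4 + ((L + L)/(d - 9))/4 = 9/4 + ((2*L)/(-9 + d))/4 = 9/4 + (2*L/(-9 + d))/4 = 9/4 + L/(2*(-9 + d)))
t = -110 (t = -109 + (½)*(-12 + 4)/4 = -109 + (½)*(¼)*(-8) = -109 - 1 = -110)
t + h(-12, -9) = -110 + (-81 + 2*(-9) + 9*(-12))/(4*(-9 - 12)) = -110 + (¼)*(-81 - 18 - 108)/(-21) = -110 + (¼)*(-1/21)*(-207) = -110 + 69/28 = -3011/28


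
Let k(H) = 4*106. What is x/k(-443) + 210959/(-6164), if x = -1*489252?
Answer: -388149493/326692 ≈ -1188.1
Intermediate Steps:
k(H) = 424
x = -489252
x/k(-443) + 210959/(-6164) = -489252/424 + 210959/(-6164) = -489252*1/424 + 210959*(-1/6164) = -122313/106 - 210959/6164 = -388149493/326692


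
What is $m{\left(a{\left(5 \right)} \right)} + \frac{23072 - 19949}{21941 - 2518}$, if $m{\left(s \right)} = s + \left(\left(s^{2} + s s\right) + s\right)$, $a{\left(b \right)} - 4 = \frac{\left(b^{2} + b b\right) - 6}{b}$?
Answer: $\frac{171622011}{485575} \approx 353.44$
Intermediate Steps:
$a{\left(b \right)} = 4 + \frac{-6 + 2 b^{2}}{b}$ ($a{\left(b \right)} = 4 + \frac{\left(b^{2} + b b\right) - 6}{b} = 4 + \frac{\left(b^{2} + b^{2}\right) - 6}{b} = 4 + \frac{2 b^{2} - 6}{b} = 4 + \frac{-6 + 2 b^{2}}{b}$)
$m{\left(s \right)} = 2 s + 2 s^{2}$ ($m{\left(s \right)} = s + \left(\left(s^{2} + s^{2}\right) + s\right) = s + \left(2 s^{2} + s\right) = s + \left(s + 2 s^{2}\right) = 2 s + 2 s^{2}$)
$m{\left(a{\left(5 \right)} \right)} + \frac{23072 - 19949}{21941 - 2518} = 2 \left(4 - \frac{6}{5} + 2 \cdot 5\right) \left(1 + \left(4 - \frac{6}{5} + 2 \cdot 5\right)\right) + \frac{23072 - 19949}{21941 - 2518} = 2 \left(4 - \frac{6}{5} + 10\right) \left(1 + \left(4 - \frac{6}{5} + 10\right)\right) + \frac{3123}{19423} = 2 \left(4 - \frac{6}{5} + 10\right) \left(1 + \left(4 - \frac{6}{5} + 10\right)\right) + 3123 \cdot \frac{1}{19423} = 2 \cdot \frac{64}{5} \left(1 + \frac{64}{5}\right) + \frac{3123}{19423} = 2 \cdot \frac{64}{5} \cdot \frac{69}{5} + \frac{3123}{19423} = \frac{8832}{25} + \frac{3123}{19423} = \frac{171622011}{485575}$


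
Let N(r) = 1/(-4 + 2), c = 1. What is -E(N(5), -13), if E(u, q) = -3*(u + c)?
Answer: 3/2 ≈ 1.5000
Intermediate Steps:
N(r) = -1/2 (N(r) = 1/(-2) = -1/2)
E(u, q) = -3 - 3*u (E(u, q) = -3*(u + 1) = -3*(1 + u) = -3 - 3*u)
-E(N(5), -13) = -(-3 - 3*(-1/2)) = -(-3 + 3/2) = -1*(-3/2) = 3/2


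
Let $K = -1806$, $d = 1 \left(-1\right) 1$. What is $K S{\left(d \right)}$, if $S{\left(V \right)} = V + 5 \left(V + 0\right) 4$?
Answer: $37926$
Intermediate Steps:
$d = -1$ ($d = \left(-1\right) 1 = -1$)
$S{\left(V \right)} = 21 V$ ($S{\left(V \right)} = V + 5 V 4 = V + 20 V = 21 V$)
$K S{\left(d \right)} = - 1806 \cdot 21 \left(-1\right) = \left(-1806\right) \left(-21\right) = 37926$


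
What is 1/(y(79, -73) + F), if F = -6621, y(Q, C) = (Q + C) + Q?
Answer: -1/6536 ≈ -0.00015300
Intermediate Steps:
y(Q, C) = C + 2*Q (y(Q, C) = (C + Q) + Q = C + 2*Q)
1/(y(79, -73) + F) = 1/((-73 + 2*79) - 6621) = 1/((-73 + 158) - 6621) = 1/(85 - 6621) = 1/(-6536) = -1/6536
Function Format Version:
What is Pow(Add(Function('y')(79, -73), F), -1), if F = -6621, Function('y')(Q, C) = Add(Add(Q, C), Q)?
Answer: Rational(-1, 6536) ≈ -0.00015300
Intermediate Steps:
Function('y')(Q, C) = Add(C, Mul(2, Q)) (Function('y')(Q, C) = Add(Add(C, Q), Q) = Add(C, Mul(2, Q)))
Pow(Add(Function('y')(79, -73), F), -1) = Pow(Add(Add(-73, Mul(2, 79)), -6621), -1) = Pow(Add(Add(-73, 158), -6621), -1) = Pow(Add(85, -6621), -1) = Pow(-6536, -1) = Rational(-1, 6536)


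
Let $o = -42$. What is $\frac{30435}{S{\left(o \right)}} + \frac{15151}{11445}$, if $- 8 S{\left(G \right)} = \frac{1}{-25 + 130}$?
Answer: $- \frac{2684366861}{105} \approx -2.5565 \cdot 10^{7}$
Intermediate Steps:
$S{\left(G \right)} = - \frac{1}{840}$ ($S{\left(G \right)} = - \frac{1}{8 \left(-25 + 130\right)} = - \frac{1}{8 \cdot 105} = \left(- \frac{1}{8}\right) \frac{1}{105} = - \frac{1}{840}$)
$\frac{30435}{S{\left(o \right)}} + \frac{15151}{11445} = \frac{30435}{- \frac{1}{840}} + \frac{15151}{11445} = 30435 \left(-840\right) + 15151 \cdot \frac{1}{11445} = -25565400 + \frac{139}{105} = - \frac{2684366861}{105}$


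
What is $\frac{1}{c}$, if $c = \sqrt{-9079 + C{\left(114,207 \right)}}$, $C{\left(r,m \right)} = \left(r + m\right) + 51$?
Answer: $- \frac{i \sqrt{8707}}{8707} \approx - 0.010717 i$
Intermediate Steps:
$C{\left(r,m \right)} = 51 + m + r$ ($C{\left(r,m \right)} = \left(m + r\right) + 51 = 51 + m + r$)
$c = i \sqrt{8707}$ ($c = \sqrt{-9079 + \left(51 + 207 + 114\right)} = \sqrt{-9079 + 372} = \sqrt{-8707} = i \sqrt{8707} \approx 93.311 i$)
$\frac{1}{c} = \frac{1}{i \sqrt{8707}} = - \frac{i \sqrt{8707}}{8707}$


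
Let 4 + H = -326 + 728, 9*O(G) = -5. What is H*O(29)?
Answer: -1990/9 ≈ -221.11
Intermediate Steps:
O(G) = -5/9 (O(G) = (1/9)*(-5) = -5/9)
H = 398 (H = -4 + (-326 + 728) = -4 + 402 = 398)
H*O(29) = 398*(-5/9) = -1990/9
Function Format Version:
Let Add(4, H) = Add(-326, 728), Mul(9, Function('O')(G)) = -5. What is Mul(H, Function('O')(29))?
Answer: Rational(-1990, 9) ≈ -221.11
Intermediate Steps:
Function('O')(G) = Rational(-5, 9) (Function('O')(G) = Mul(Rational(1, 9), -5) = Rational(-5, 9))
H = 398 (H = Add(-4, Add(-326, 728)) = Add(-4, 402) = 398)
Mul(H, Function('O')(29)) = Mul(398, Rational(-5, 9)) = Rational(-1990, 9)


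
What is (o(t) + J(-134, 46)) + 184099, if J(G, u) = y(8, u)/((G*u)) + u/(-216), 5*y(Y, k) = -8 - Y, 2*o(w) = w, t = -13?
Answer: 153190556167/832140 ≈ 1.8409e+5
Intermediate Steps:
o(w) = w/2
y(Y, k) = -8/5 - Y/5 (y(Y, k) = (-8 - Y)/5 = -8/5 - Y/5)
J(G, u) = -u/216 - 16/(5*G*u) (J(G, u) = (-8/5 - ⅕*8)/((G*u)) + u/(-216) = (-8/5 - 8/5)*(1/(G*u)) + u*(-1/216) = -16/(5*G*u) - u/216 = -u/216 - 16/(5*G*u))
(o(t) + J(-134, 46)) + 184099 = ((½)*(-13) + (-1/216*46 - 16/5/(-134*46))) + 184099 = (-13/2 + (-23/108 - 16/5*(-1/134)*1/46)) + 184099 = (-13/2 + (-23/108 + 4/7705)) + 184099 = (-13/2 - 176783/832140) + 184099 = -5585693/832140 + 184099 = 153190556167/832140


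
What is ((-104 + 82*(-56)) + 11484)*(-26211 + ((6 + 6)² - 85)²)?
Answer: -154291240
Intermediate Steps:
((-104 + 82*(-56)) + 11484)*(-26211 + ((6 + 6)² - 85)²) = ((-104 - 4592) + 11484)*(-26211 + (12² - 85)²) = (-4696 + 11484)*(-26211 + (144 - 85)²) = 6788*(-26211 + 59²) = 6788*(-26211 + 3481) = 6788*(-22730) = -154291240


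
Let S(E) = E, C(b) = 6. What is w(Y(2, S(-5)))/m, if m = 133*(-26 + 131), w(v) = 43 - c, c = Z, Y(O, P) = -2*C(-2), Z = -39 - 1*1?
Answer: 83/13965 ≈ 0.0059434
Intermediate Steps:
Z = -40 (Z = -39 - 1 = -40)
Y(O, P) = -12 (Y(O, P) = -2*6 = -12)
c = -40
w(v) = 83 (w(v) = 43 - 1*(-40) = 43 + 40 = 83)
m = 13965 (m = 133*105 = 13965)
w(Y(2, S(-5)))/m = 83/13965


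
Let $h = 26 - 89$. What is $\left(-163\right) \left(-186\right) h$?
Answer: $-1910034$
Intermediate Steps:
$h = -63$
$\left(-163\right) \left(-186\right) h = \left(-163\right) \left(-186\right) \left(-63\right) = 30318 \left(-63\right) = -1910034$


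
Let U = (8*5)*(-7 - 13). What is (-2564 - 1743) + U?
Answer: -5107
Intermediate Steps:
U = -800 (U = 40*(-20) = -800)
(-2564 - 1743) + U = (-2564 - 1743) - 800 = -4307 - 800 = -5107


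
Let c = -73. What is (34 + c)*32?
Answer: -1248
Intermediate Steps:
(34 + c)*32 = (34 - 73)*32 = -39*32 = -1248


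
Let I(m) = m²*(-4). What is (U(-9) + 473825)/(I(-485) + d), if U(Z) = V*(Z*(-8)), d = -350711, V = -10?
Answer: -473105/1291611 ≈ -0.36629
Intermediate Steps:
I(m) = -4*m²
U(Z) = 80*Z (U(Z) = -10*Z*(-8) = -(-80)*Z = 80*Z)
(U(-9) + 473825)/(I(-485) + d) = (80*(-9) + 473825)/(-4*(-485)² - 350711) = (-720 + 473825)/(-4*235225 - 350711) = 473105/(-940900 - 350711) = 473105/(-1291611) = 473105*(-1/1291611) = -473105/1291611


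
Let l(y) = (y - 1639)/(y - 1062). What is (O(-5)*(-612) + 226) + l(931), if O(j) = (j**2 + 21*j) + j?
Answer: 6844934/131 ≈ 52251.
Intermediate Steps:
O(j) = j**2 + 22*j
l(y) = (-1639 + y)/(-1062 + y)
(O(-5)*(-612) + 226) + l(931) = (-5*(22 - 5)*(-612) + 226) + (-1639 + 931)/(-1062 + 931) = (-5*17*(-612) + 226) - 708/(-131) = (-85*(-612) + 226) - 1/131*(-708) = (52020 + 226) + 708/131 = 52246 + 708/131 = 6844934/131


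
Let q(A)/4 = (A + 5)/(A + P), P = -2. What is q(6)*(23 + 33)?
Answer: 616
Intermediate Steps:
q(A) = 4*(5 + A)/(-2 + A) (q(A) = 4*((A + 5)/(A - 2)) = 4*((5 + A)/(-2 + A)) = 4*(5 + A)/(-2 + A))
q(6)*(23 + 33) = (4*(5 + 6)/(-2 + 6))*(23 + 33) = (4*11/4)*56 = (4*(1/4)*11)*56 = 11*56 = 616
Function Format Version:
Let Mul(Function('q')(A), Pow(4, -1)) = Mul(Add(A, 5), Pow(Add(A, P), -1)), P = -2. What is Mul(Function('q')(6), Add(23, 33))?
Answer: 616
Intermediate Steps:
Function('q')(A) = Mul(4, Pow(Add(-2, A), -1), Add(5, A)) (Function('q')(A) = Mul(4, Mul(Add(A, 5), Pow(Add(A, -2), -1))) = Mul(4, Mul(Add(5, A), Pow(Add(-2, A), -1))) = Mul(4, Mul(Pow(Add(-2, A), -1), Add(5, A))) = Mul(4, Pow(Add(-2, A), -1), Add(5, A)))
Mul(Function('q')(6), Add(23, 33)) = Mul(Mul(4, Pow(Add(-2, 6), -1), Add(5, 6)), Add(23, 33)) = Mul(Mul(4, Pow(4, -1), 11), 56) = Mul(Mul(4, Rational(1, 4), 11), 56) = Mul(11, 56) = 616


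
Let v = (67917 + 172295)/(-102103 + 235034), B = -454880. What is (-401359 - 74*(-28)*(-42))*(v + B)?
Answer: 29531256596389044/132931 ≈ 2.2215e+11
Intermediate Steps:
v = 240212/132931 ≈ 1.8070
(-401359 - 74*(-28)*(-42))*(v + B) = (-401359 - 74*(-28)*(-42))*(240212/132931 - 454880) = (-401359 + 2072*(-42))*(-60467413068/132931) = (-401359 - 87024)*(-60467413068/132931) = -488383*(-60467413068/132931) = 29531256596389044/132931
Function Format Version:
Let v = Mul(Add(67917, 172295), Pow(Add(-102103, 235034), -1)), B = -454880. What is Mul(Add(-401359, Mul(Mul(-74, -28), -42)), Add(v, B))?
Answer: Rational(29531256596389044, 132931) ≈ 2.2215e+11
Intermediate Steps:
v = Rational(240212, 132931) (v = Mul(240212, Pow(132931, -1)) = Mul(240212, Rational(1, 132931)) = Rational(240212, 132931) ≈ 1.8070)
Mul(Add(-401359, Mul(Mul(-74, -28), -42)), Add(v, B)) = Mul(Add(-401359, Mul(Mul(-74, -28), -42)), Add(Rational(240212, 132931), -454880)) = Mul(Add(-401359, Mul(2072, -42)), Rational(-60467413068, 132931)) = Mul(Add(-401359, -87024), Rational(-60467413068, 132931)) = Mul(-488383, Rational(-60467413068, 132931)) = Rational(29531256596389044, 132931)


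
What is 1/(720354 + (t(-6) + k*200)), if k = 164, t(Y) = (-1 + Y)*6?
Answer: 1/753112 ≈ 1.3278e-6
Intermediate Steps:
t(Y) = -6 + 6*Y
1/(720354 + (t(-6) + k*200)) = 1/(720354 + ((-6 + 6*(-6)) + 164*200)) = 1/(720354 + ((-6 - 36) + 32800)) = 1/(720354 + (-42 + 32800)) = 1/(720354 + 32758) = 1/753112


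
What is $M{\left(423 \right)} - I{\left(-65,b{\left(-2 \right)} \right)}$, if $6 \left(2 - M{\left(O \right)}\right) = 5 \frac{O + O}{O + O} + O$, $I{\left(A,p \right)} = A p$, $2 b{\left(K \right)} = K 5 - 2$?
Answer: $- \frac{1378}{3} \approx -459.33$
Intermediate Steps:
$b{\left(K \right)} = -1 + \frac{5 K}{2}$ ($b{\left(K \right)} = \frac{K 5 - 2}{2} = \frac{5 K - 2}{2} = \frac{-2 + 5 K}{2} = -1 + \frac{5 K}{2}$)
$M{\left(O \right)} = \frac{7}{6} - \frac{O}{6}$ ($M{\left(O \right)} = 2 - \frac{5 \frac{O + O}{O + O} + O}{6} = 2 - \frac{5 \frac{2 O}{2 O} + O}{6} = 2 - \frac{5 \cdot 2 O \frac{1}{2 O} + O}{6} = 2 - \frac{5 \cdot 1 + O}{6} = 2 - \frac{5 + O}{6} = 2 - \left(\frac{5}{6} + \frac{O}{6}\right) = \frac{7}{6} - \frac{O}{6}$)
$M{\left(423 \right)} - I{\left(-65,b{\left(-2 \right)} \right)} = \left(\frac{7}{6} - \frac{141}{2}\right) - - 65 \left(-1 + \frac{5}{2} \left(-2\right)\right) = \left(\frac{7}{6} - \frac{141}{2}\right) - - 65 \left(-1 - 5\right) = - \frac{208}{3} - \left(-65\right) \left(-6\right) = - \frac{208}{3} - 390 = - \frac{1378}{3}$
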